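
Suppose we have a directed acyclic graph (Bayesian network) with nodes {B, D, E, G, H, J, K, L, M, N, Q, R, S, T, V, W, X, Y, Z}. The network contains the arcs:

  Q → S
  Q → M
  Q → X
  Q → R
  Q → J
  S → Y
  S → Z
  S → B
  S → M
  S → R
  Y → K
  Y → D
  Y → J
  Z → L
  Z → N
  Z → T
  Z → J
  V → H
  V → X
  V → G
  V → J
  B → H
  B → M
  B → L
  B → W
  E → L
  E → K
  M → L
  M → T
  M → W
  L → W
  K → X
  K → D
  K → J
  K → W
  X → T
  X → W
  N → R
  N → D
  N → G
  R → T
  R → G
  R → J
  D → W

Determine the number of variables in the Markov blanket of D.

8

Parents of D: K, N, Y.
Children of D: W.
Other parents of D's children:
  W's other parents are B, K, L, M, X.
MB(D) = {B, K, L, M, N, W, X, Y}, which has 8 nodes.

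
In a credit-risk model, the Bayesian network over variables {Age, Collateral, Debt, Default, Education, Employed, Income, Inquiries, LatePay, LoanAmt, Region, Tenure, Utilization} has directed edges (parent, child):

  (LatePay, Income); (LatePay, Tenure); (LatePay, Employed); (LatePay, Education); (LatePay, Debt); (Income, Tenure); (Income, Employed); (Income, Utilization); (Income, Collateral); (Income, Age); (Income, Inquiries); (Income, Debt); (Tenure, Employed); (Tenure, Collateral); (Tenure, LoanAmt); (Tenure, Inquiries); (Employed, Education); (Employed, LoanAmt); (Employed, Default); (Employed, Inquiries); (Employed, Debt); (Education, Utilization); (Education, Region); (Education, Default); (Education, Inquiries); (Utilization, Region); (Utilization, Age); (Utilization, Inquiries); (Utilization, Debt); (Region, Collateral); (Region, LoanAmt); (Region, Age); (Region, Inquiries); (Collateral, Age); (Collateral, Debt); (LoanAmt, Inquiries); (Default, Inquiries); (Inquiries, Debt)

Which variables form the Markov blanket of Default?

{Education, Employed, Income, Inquiries, LoanAmt, Region, Tenure, Utilization}

Pa(Default) = {Education, Employed}.
Children of Default: Inquiries.
Other parents of Default's children:
  Inquiries: Education, Employed, Income, LoanAmt, Region, Tenure, Utilization
MB(Default) = {Education, Employed, Income, Inquiries, LoanAmt, Region, Tenure, Utilization}.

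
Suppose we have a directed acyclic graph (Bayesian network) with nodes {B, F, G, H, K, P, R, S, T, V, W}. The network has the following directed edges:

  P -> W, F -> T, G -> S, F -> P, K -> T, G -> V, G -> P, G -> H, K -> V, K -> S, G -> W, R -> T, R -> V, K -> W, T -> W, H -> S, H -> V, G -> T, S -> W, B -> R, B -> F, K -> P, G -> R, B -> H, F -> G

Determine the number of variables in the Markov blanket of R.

Parents of R: B, G.
Children of R: T, V.
For each child, the remaining parents (spouses of R):
  T: F, G, K
  V: G, H, K
MB(R) = {B, F, G, H, K, T, V}, which has 7 nodes.

7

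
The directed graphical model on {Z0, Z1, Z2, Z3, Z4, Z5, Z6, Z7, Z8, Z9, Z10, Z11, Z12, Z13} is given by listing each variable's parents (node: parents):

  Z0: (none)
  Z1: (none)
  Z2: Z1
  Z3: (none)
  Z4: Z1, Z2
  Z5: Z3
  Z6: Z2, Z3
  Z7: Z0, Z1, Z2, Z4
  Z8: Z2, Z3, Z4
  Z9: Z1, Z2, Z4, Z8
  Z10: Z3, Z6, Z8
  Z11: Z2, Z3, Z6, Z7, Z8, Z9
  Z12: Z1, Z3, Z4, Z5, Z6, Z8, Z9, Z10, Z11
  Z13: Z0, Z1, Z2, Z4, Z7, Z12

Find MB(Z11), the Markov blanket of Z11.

The Markov blanket of a node is its parents, its children, and the other parents of its children.
Z11's parents: Z2, Z3, Z6, Z7, Z8, Z9.
Children of Z11: Z12.
Co-parents of Z11 (other parents of its children):
  Z12 also has parents Z1, Z3, Z4, Z5, Z6, Z8, Z9, Z10.
Taking the union gives {Z1, Z2, Z3, Z4, Z5, Z6, Z7, Z8, Z9, Z10, Z12}.

{Z1, Z2, Z3, Z4, Z5, Z6, Z7, Z8, Z9, Z10, Z12}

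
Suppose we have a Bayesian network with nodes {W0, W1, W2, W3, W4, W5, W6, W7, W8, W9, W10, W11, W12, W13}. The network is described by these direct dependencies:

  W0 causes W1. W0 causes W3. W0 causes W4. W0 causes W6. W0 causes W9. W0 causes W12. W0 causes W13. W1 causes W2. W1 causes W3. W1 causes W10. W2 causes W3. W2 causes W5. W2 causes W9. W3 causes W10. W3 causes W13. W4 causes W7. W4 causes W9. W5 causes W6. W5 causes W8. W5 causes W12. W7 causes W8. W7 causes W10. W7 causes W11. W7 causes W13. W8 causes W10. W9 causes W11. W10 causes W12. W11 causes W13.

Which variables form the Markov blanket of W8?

{W1, W3, W5, W7, W10}

Parents of W8: W5, W7.
W8 has child W10.
For each child, the remaining parents (spouses of W8):
  parents(W10) \ {W8} = {W1, W3, W7}.
MB(W8) = {W1, W3, W5, W7, W10}.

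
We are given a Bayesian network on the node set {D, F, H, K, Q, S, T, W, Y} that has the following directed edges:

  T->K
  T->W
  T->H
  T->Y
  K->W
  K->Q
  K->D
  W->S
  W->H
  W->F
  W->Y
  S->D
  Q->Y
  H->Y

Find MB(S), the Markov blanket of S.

{D, K, W}

The Markov blanket of a node is its parents, its children, and the other parents of its children.
Ch(S) = {D}.
Parents of S: W.
Co-parents of S (other parents of its children):
  D: K
MB(S) = {D, K, W}.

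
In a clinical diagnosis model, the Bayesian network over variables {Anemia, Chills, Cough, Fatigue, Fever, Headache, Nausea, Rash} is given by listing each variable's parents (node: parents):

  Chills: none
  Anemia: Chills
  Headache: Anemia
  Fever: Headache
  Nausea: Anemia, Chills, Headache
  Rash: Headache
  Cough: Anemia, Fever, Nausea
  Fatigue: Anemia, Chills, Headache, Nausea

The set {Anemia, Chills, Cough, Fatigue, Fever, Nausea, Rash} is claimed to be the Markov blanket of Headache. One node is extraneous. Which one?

Ch(Headache) = {Fatigue, Fever, Nausea, Rash}.
Headache's parents: Anemia.
For each child, the remaining parents (spouses of Headache):
  Fever: —
  Nausea: Anemia, Chills
  Rash: —
  Fatigue: Anemia, Chills, Nausea
MB(Headache) = {Anemia, Chills, Fatigue, Fever, Nausea, Rash}.
Cough is neither a parent, child, nor co-parent of Headache, so it does not belong.

Cough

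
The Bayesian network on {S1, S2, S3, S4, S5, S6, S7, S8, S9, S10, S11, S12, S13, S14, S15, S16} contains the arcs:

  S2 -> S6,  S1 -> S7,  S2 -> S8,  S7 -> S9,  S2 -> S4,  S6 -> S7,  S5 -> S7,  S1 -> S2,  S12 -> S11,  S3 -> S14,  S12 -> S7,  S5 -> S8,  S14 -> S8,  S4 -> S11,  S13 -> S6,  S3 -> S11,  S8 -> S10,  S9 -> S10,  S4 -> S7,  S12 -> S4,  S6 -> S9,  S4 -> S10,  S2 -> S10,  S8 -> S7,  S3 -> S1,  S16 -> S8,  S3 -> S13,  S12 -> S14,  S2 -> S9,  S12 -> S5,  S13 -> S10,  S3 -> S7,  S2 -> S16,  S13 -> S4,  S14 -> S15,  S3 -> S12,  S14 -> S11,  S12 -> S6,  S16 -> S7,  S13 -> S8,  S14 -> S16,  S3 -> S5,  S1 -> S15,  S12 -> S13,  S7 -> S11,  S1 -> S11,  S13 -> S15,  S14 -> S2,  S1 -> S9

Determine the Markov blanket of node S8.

{S1, S2, S3, S4, S5, S6, S7, S9, S10, S12, S13, S14, S16}

S8 has children S7, S10.
S8's parents: S2, S5, S13, S14, S16.
Other parents of S8's children:
  S7's other parents are S1, S3, S4, S5, S6, S12, S16.
  parents(S10) \ {S8} = {S2, S4, S9, S13}.
Union: {S2, S5, S13, S14, S16} ∪ {S7, S10} ∪ {S1, S2, S3, S4, S5, S6, S9, S12, S13, S16} = {S1, S2, S3, S4, S5, S6, S7, S9, S10, S12, S13, S14, S16}.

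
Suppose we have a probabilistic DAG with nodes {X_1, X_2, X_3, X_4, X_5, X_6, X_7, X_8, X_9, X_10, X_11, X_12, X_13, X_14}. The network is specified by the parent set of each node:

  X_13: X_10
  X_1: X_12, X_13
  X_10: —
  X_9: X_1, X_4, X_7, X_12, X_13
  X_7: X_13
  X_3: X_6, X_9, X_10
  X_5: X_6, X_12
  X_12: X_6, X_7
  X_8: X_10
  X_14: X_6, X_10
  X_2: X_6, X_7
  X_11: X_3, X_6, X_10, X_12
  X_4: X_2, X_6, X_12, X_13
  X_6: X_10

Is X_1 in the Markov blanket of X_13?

Yes

X_1 is a child of X_13.
So X_1 ∈ MB(X_13).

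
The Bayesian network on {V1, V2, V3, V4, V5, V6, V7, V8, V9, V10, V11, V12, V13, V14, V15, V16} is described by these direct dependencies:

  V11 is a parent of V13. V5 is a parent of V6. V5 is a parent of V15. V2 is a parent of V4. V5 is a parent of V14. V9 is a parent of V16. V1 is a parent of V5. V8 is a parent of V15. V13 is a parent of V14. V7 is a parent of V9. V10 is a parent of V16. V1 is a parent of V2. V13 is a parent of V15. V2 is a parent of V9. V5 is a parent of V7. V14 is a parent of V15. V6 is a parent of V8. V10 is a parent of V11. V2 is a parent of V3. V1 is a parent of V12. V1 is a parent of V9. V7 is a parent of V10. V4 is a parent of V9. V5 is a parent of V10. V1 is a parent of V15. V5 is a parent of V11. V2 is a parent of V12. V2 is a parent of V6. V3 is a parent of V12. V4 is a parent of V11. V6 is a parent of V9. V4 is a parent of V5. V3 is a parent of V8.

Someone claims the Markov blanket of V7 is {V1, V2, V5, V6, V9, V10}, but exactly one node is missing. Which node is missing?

V4

The Markov blanket of a node is its parents, its children, and the other parents of its children.
Children of V7: V9, V10.
Pa(V7) = {V5}.
Co-parents of V7 (other parents of its children):
  V9: V1, V2, V4, V6
  V10: V5
MB(V7) = {V1, V2, V4, V5, V6, V9, V10}.
Comparing with the claimed set, V4 is missing.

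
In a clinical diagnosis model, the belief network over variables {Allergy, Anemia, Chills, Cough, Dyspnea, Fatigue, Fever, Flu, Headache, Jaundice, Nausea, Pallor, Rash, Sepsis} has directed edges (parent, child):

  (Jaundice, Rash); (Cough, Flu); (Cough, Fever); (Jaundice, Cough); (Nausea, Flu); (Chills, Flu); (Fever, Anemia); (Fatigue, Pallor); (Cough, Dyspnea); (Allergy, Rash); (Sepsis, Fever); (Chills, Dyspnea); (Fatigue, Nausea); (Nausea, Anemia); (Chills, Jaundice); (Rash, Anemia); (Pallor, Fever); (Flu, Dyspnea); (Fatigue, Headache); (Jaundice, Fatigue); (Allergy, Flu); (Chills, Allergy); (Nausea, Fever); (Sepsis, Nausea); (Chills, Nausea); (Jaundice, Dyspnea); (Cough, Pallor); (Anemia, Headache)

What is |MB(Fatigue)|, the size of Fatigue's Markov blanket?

8

Recall MB(v) = parents ∪ children ∪ spouses, where spouses are the other parents of v's children.
Fatigue has children Headache, Nausea, Pallor.
Fatigue has parent Jaundice.
Other parents of Fatigue's children:
  Nausea's other parents are Chills, Sepsis.
  Pallor's other parent is Cough.
  Headache's other parent is Anemia.
MB(Fatigue) = {Anemia, Chills, Cough, Headache, Jaundice, Nausea, Pallor, Sepsis}, which has 8 nodes.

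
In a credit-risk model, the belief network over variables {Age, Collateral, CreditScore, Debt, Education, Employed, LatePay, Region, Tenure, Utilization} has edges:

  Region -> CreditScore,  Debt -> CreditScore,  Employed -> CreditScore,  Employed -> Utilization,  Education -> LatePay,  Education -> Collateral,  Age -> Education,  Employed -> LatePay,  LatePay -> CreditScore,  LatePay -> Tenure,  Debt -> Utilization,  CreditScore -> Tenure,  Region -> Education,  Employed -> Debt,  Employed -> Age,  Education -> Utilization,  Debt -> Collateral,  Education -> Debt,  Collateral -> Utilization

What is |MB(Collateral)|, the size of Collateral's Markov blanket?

Recall MB(v) = parents ∪ children ∪ spouses, where spouses are the other parents of v's children.
Parents of Collateral: Debt, Education.
Collateral has child Utilization.
Co-parents of Collateral (other parents of its children):
  Utilization's other parents are Debt, Education, Employed.
MB(Collateral) = {Debt, Education, Employed, Utilization}, which has 4 nodes.

4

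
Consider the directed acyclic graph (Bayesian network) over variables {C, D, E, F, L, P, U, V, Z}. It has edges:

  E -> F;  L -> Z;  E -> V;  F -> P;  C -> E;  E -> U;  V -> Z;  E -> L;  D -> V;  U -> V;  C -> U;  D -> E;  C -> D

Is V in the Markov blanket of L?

Yes

V is a co-parent of L: both are parents of Z.
So V ∈ MB(L).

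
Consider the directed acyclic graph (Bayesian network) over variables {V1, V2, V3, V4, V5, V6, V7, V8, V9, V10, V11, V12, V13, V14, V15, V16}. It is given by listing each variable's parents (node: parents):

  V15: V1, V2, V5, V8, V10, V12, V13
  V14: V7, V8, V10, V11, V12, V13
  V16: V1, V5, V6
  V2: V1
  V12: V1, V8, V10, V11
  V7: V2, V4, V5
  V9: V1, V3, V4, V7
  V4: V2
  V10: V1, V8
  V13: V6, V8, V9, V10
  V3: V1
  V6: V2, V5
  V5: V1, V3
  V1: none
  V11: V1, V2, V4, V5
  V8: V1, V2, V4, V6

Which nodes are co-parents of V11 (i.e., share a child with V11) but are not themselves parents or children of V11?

Children of V11: V12, V14.
  V12 also has parents V1, V8, V10.
  V14 also has parents V7, V8, V10, V12, V13.
Excluding nodes already adjacent to V11 (V1, V2, V4, V5, V12, V14), the co-parent-only contribution is {V7, V8, V10, V13}.

{V7, V8, V10, V13}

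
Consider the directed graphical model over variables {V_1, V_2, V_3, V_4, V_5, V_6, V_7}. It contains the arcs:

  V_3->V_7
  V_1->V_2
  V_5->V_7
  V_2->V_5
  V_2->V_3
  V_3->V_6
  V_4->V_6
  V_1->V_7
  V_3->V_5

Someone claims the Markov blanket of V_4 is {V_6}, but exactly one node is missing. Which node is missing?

Parents of V_4: none.
V_4's children: V_6.
For each child, the remaining parents (spouses of V_4):
  V_6's other parent is V_3.
MB(V_4) = {V_3, V_6}.
Comparing with the claimed set, V_3 is missing.

V_3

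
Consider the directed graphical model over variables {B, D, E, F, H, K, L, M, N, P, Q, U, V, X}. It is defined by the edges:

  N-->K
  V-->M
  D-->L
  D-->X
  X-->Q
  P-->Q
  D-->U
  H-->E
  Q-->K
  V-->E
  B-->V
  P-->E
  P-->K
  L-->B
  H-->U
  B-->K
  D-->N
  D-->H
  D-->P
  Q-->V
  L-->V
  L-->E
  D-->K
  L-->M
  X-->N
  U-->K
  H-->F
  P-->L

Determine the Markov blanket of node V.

{B, E, H, L, M, P, Q}

Ch(V) = {E, M}.
Parents of V: B, L, Q.
Co-parents of V (other parents of its children):
  parents(E) \ {V} = {H, L, P}.
  M's other parent is L.
Taking the union gives {B, E, H, L, M, P, Q}.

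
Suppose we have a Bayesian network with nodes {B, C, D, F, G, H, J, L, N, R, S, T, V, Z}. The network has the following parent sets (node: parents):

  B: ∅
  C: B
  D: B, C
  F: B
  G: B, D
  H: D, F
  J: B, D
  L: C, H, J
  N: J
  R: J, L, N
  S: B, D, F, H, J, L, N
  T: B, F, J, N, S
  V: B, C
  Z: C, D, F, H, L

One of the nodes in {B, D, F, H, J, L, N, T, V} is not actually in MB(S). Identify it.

V

A node's Markov blanket = Pa ∪ Ch ∪ (parents of Ch other than the node itself).
Ch(S) = {T}.
S's parents: B, D, F, H, J, L, N.
Co-parents of S (other parents of its children):
  T: B, F, J, N
MB(S) = {B, D, F, H, J, L, N, T}.
V is neither a parent, child, nor co-parent of S, so it does not belong.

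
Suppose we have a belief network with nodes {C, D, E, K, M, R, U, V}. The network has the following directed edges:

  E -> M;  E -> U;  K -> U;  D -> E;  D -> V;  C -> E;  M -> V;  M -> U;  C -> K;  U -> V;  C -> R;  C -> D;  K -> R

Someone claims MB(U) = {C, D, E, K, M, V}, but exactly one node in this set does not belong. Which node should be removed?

C

Recall MB(v) = parents ∪ children ∪ spouses, where spouses are the other parents of v's children.
Ch(U) = {V}.
Parents of U: E, K, M.
Parents of each child, excluding U:
  parents(V) \ {U} = {D, M}.
MB(U) = {D, E, K, M, V}.
C is neither a parent, child, nor co-parent of U, so it does not belong.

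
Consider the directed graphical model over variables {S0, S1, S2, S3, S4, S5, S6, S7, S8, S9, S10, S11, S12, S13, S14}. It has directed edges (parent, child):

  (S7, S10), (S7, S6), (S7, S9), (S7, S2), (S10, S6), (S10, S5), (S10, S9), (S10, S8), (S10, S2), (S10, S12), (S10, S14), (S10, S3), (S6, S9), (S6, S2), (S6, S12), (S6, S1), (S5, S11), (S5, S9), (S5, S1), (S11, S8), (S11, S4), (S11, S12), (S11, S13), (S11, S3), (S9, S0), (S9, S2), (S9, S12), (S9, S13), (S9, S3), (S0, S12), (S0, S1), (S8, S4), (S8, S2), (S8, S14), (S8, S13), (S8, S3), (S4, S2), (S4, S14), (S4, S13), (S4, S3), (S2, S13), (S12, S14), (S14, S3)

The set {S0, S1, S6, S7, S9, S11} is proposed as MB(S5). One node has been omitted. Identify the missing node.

A node's Markov blanket = Pa ∪ Ch ∪ (parents of Ch other than the node itself).
S5 has children S1, S9, S11.
S5's parents: S10.
Other parents of S5's children:
  S11: no additional parents.
  S9's other parents are S6, S7, S10.
  S1 also has parents S0, S6.
MB(S5) = {S0, S1, S6, S7, S9, S10, S11}.
Comparing with the claimed set, S10 is missing.

S10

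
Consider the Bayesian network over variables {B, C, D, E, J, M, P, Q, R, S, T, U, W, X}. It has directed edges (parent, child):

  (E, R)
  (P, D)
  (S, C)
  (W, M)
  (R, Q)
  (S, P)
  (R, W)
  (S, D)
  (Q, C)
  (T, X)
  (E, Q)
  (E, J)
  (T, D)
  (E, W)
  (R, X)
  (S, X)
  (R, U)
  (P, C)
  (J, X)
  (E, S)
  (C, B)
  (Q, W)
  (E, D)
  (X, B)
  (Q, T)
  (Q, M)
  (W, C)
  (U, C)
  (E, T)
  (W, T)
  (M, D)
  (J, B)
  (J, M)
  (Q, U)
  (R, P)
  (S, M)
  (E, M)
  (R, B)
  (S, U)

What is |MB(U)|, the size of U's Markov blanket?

Parents of U: Q, R, S.
Ch(U) = {C}.
For each child, the remaining parents (spouses of U):
  C: P, Q, S, W
MB(U) = {C, P, Q, R, S, W}, which has 6 nodes.

6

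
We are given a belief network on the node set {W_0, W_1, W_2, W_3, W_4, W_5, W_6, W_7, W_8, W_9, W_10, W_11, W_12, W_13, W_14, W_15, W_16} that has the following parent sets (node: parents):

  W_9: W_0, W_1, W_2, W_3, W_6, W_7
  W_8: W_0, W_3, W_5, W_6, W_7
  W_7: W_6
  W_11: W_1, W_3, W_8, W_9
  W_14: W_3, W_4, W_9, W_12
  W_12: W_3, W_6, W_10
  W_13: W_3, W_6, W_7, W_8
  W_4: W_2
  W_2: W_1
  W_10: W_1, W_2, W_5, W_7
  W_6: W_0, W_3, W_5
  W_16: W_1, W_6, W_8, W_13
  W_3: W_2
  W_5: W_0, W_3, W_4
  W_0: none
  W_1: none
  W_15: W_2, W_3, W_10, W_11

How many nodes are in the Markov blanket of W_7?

10

The Markov blanket of a node is its parents, its children, and the other parents of its children.
Parents of W_7: W_6.
Ch(W_7) = {W_8, W_9, W_10, W_13}.
Co-parents of W_7 (other parents of its children):
  W_8 also has parents W_0, W_3, W_5, W_6.
  W_9 also has parents W_0, W_1, W_2, W_3, W_6.
  parents(W_10) \ {W_7} = {W_1, W_2, W_5}.
  W_13's other parents are W_3, W_6, W_8.
MB(W_7) = {W_0, W_1, W_2, W_3, W_5, W_6, W_8, W_9, W_10, W_13}, which has 10 nodes.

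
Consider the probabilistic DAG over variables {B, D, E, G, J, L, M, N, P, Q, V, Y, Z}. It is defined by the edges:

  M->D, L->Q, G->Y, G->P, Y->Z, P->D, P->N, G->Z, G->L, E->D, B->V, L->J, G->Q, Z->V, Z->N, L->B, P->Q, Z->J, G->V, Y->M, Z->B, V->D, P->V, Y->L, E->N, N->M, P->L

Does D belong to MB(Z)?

Recall MB(v) = parents ∪ children ∪ spouses, where spouses are the other parents of v's children.
Z's parents: G, Y.
Z has children B, J, N, V.
Co-parents of Z (other parents of its children):
  J: L
  B: L
  V: B, G, P
  N: E, P
MB(Z) = {B, E, G, J, L, N, P, V, Y}; D is not in this set.

No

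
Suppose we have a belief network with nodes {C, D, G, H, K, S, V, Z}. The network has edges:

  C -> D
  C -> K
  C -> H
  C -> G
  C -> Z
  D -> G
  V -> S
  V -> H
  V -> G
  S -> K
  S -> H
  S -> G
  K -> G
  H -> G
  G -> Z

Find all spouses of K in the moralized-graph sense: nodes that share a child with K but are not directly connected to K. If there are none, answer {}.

Children of K: G.
  G also has parents C, D, H, S, V.
Excluding nodes already adjacent to K (C, G, S), the co-parent-only contribution is {D, H, V}.

{D, H, V}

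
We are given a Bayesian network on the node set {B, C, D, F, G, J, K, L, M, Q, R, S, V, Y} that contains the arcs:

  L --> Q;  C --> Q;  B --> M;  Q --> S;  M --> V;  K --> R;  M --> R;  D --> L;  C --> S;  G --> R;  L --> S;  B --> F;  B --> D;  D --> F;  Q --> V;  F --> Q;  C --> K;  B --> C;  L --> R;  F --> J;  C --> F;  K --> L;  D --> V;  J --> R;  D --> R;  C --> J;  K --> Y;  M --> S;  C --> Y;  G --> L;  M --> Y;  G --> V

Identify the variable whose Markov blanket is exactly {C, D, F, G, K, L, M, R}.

The target node must have every member of {C, D, F, G, K, L, M, R} as a parent, child, or co-parent, and no others.
Parents of J: C, F; children: R; co-parents: D, G, K, L, M.
These exactly cover the given set, so the node is J.

J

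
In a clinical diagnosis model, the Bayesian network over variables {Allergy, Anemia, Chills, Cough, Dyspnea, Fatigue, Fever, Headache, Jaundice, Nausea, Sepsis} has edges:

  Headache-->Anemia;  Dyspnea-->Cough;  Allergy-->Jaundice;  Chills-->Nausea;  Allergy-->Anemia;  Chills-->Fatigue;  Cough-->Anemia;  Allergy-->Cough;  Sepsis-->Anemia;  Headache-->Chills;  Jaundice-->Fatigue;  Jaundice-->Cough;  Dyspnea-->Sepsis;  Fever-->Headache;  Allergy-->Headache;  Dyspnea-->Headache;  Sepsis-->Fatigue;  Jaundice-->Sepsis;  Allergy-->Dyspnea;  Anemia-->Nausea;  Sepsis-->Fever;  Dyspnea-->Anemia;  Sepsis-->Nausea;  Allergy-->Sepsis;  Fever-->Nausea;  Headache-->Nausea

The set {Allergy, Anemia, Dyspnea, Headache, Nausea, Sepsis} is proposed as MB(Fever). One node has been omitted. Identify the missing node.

Chills

Recall MB(v) = parents ∪ children ∪ spouses, where spouses are the other parents of v's children.
Fever's parents: Sepsis.
Fever has children Headache, Nausea.
For each child, the remaining parents (spouses of Fever):
  Headache's other parents are Allergy, Dyspnea.
  Nausea's other parents are Anemia, Chills, Headache, Sepsis.
MB(Fever) = {Allergy, Anemia, Chills, Dyspnea, Headache, Nausea, Sepsis}.
Comparing with the claimed set, Chills is missing.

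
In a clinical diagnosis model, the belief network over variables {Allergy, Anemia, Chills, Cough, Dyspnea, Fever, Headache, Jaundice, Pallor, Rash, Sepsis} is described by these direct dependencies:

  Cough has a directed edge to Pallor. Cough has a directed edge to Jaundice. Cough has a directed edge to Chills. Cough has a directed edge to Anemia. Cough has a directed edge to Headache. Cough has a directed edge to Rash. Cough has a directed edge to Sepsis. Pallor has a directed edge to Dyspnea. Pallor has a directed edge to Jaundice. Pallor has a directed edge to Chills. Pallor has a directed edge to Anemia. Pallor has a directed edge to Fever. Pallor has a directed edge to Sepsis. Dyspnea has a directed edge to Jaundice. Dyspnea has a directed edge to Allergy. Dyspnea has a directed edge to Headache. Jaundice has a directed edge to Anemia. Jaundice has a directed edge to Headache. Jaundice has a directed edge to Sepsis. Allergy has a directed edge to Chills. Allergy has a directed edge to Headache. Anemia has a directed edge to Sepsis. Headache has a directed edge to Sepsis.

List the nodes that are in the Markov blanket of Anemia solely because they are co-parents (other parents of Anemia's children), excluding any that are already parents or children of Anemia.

Children of Anemia: Sepsis.
  Sepsis: Cough, Headache, Jaundice, Pallor
Excluding nodes already adjacent to Anemia (Cough, Jaundice, Pallor, Sepsis), the co-parent-only contribution is {Headache}.

{Headache}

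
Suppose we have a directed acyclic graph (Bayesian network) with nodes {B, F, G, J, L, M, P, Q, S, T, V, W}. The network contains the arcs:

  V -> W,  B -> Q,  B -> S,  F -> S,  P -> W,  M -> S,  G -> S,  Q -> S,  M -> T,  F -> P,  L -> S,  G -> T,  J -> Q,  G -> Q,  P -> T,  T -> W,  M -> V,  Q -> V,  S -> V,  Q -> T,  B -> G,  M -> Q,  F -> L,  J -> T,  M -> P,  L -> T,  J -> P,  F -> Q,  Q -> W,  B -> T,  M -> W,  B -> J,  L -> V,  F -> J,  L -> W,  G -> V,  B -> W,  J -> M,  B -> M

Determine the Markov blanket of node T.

The Markov blanket of a node is its parents, its children, and the other parents of its children.
T has parents B, G, J, L, M, P, Q.
Ch(T) = {W}.
Parents of each child, excluding T:
  W's other parents are B, L, M, P, Q, V.
Taking the union gives {B, G, J, L, M, P, Q, V, W}.

{B, G, J, L, M, P, Q, V, W}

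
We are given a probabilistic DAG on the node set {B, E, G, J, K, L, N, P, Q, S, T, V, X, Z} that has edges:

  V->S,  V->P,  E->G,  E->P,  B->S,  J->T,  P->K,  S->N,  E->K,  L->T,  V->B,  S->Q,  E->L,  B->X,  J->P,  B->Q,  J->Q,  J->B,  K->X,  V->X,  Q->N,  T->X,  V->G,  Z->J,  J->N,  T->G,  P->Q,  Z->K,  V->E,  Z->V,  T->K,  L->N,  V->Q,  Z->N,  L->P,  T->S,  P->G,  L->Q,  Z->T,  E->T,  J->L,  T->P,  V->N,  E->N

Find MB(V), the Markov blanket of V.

V's parents: Z.
Ch(V) = {B, E, G, N, P, Q, S, X}.
Other parents of V's children:
  E: —
  B: J
  P: E, J, L, T
  S: B, T
  Q: B, J, L, P, S
  N: E, J, L, Q, S, Z
  X: B, K, T
  G: E, P, T
Taking the union gives {B, E, G, J, K, L, N, P, Q, S, T, X, Z}.

{B, E, G, J, K, L, N, P, Q, S, T, X, Z}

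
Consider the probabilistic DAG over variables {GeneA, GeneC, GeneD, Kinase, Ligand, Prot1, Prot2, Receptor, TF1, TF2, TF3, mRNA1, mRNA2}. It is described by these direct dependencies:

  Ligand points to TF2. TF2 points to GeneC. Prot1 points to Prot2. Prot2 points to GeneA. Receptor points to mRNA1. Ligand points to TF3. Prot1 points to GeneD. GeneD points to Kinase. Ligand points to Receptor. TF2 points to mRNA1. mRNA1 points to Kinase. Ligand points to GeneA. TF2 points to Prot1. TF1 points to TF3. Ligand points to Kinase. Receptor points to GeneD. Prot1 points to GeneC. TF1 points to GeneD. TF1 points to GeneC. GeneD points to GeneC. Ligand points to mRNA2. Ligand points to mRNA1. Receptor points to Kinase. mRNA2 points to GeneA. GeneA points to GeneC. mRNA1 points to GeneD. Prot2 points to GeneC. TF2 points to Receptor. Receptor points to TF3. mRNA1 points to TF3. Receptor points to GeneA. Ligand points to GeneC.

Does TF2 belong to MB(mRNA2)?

No

Recall MB(v) = parents ∪ children ∪ spouses, where spouses are the other parents of v's children.
Children of mRNA2: GeneA.
mRNA2's parents: Ligand.
Other parents of mRNA2's children:
  GeneA: Ligand, Prot2, Receptor
MB(mRNA2) = {GeneA, Ligand, Prot2, Receptor}; TF2 is not in this set.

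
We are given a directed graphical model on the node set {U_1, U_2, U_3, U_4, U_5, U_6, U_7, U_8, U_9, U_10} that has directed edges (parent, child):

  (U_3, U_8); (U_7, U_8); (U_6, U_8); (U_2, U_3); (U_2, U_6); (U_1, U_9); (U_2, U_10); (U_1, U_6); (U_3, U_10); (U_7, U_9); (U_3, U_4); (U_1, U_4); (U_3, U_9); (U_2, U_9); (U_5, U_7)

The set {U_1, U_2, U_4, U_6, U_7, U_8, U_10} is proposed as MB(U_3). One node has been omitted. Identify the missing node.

U_9

The Markov blanket of a node is its parents, its children, and the other parents of its children.
U_3 has parent U_2.
Ch(U_3) = {U_4, U_8, U_9, U_10}.
For each child, the remaining parents (spouses of U_3):
  parents(U_4) \ {U_3} = {U_1}.
  U_8's other parents are U_6, U_7.
  U_9's other parents are U_1, U_2, U_7.
  U_10 also has parent U_2.
MB(U_3) = {U_1, U_2, U_4, U_6, U_7, U_8, U_9, U_10}.
Comparing with the claimed set, U_9 is missing.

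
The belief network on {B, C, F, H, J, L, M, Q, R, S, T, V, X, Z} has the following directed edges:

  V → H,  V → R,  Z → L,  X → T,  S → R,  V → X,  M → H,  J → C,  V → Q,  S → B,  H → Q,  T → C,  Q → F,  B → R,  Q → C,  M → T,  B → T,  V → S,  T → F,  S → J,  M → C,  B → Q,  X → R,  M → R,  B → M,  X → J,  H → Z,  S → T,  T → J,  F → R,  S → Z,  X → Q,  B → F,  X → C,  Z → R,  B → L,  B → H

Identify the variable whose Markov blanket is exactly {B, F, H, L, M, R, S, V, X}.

The target node must have every member of {B, F, H, L, M, R, S, V, X} as a parent, child, or co-parent, and no others.
Parents of Z: H, S; children: L, R; co-parents: B, F, M, S, V, X.
These exactly cover the given set, so the node is Z.

Z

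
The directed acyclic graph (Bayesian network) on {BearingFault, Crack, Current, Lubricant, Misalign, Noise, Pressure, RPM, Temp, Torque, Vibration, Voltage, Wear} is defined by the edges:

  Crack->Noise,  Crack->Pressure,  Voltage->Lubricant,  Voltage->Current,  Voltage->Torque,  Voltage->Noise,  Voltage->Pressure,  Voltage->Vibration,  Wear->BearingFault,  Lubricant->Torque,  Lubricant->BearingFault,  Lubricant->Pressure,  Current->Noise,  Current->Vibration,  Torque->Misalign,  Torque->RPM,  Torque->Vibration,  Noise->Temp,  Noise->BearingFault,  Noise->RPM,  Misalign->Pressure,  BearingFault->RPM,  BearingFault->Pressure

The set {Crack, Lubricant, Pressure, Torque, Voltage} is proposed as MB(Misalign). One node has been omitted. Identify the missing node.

Parents of Misalign: Torque.
Ch(Misalign) = {Pressure}.
Other parents of Misalign's children:
  Pressure: BearingFault, Crack, Lubricant, Voltage
MB(Misalign) = {BearingFault, Crack, Lubricant, Pressure, Torque, Voltage}.
Comparing with the claimed set, BearingFault is missing.

BearingFault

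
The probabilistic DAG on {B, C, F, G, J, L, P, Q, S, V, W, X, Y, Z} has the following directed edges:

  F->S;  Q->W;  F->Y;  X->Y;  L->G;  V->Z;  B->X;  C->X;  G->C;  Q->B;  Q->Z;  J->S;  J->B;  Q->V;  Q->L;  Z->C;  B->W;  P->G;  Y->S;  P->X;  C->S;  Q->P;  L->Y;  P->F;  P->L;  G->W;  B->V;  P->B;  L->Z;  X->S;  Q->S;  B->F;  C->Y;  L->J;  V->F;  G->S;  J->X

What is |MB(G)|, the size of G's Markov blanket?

Recall MB(v) = parents ∪ children ∪ spouses, where spouses are the other parents of v's children.
Ch(G) = {C, S, W}.
Pa(G) = {L, P}.
Other parents of G's children:
  W: B, Q
  C: Z
  S: C, F, J, Q, X, Y
MB(G) = {B, C, F, J, L, P, Q, S, W, X, Y, Z}, which has 12 nodes.

12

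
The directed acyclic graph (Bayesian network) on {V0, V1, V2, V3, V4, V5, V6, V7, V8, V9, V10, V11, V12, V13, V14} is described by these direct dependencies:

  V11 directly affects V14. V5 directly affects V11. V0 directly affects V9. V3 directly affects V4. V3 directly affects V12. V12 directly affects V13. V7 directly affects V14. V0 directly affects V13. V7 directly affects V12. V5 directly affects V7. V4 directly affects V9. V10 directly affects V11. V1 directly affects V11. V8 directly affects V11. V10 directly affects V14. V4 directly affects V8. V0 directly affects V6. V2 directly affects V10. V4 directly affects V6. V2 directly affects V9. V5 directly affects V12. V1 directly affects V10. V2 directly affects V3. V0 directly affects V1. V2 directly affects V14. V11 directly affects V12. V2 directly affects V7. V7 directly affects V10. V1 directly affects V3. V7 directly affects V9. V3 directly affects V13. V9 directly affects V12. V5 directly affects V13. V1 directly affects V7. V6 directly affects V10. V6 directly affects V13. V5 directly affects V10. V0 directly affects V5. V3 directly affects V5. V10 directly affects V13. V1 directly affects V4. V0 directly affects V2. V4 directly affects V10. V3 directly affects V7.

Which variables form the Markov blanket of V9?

By definition, MB(V9) is built from V9's parents, V9's children, and the co-parents of V9.
Parents of V9: V0, V2, V4, V7.
Children of V9: V12.
Other parents of V9's children:
  V12: V3, V5, V7, V11
So the Markov blanket of V9 is {V0, V2, V3, V4, V5, V7, V11, V12}.

{V0, V2, V3, V4, V5, V7, V11, V12}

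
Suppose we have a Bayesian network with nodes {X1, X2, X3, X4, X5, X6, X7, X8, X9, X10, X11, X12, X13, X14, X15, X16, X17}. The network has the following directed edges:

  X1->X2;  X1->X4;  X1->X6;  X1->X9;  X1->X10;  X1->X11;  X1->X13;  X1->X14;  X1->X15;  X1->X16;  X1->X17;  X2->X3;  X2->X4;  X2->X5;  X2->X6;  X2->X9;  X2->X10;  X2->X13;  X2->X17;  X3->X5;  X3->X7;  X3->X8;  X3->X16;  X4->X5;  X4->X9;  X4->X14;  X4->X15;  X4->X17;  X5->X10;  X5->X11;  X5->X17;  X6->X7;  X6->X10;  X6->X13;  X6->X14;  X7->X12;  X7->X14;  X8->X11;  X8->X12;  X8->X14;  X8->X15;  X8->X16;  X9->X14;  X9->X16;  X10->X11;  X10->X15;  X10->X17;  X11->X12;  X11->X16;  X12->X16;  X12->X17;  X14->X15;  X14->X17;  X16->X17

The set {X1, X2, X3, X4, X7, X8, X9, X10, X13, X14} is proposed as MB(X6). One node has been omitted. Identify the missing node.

X6's parents: X1, X2.
X6's children: X7, X10, X13, X14.
Parents of each child, excluding X6:
  X7: X3
  X10: X1, X2, X5
  X13: X1, X2
  X14: X1, X4, X7, X8, X9
MB(X6) = {X1, X2, X3, X4, X5, X7, X8, X9, X10, X13, X14}.
Comparing with the claimed set, X5 is missing.

X5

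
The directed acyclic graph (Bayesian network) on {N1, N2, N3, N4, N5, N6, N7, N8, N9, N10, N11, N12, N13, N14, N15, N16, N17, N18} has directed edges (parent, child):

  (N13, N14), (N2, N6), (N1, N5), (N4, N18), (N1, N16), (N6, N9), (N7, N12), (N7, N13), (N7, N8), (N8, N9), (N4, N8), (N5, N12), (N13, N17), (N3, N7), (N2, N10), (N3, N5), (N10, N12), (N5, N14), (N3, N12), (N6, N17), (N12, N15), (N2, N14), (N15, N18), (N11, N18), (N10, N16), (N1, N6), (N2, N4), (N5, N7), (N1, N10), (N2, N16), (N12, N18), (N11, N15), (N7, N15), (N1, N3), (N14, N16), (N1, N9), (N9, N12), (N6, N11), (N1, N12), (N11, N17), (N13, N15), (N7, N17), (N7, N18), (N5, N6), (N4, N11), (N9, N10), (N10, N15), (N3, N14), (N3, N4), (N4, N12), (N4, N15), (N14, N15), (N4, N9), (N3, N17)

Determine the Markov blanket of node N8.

{N1, N4, N6, N7, N9}

The Markov blanket of a node is its parents, its children, and the other parents of its children.
N8 has parents N4, N7.
Children of N8: N9.
Other parents of N8's children:
  N9: N1, N4, N6
Taking the union gives {N1, N4, N6, N7, N9}.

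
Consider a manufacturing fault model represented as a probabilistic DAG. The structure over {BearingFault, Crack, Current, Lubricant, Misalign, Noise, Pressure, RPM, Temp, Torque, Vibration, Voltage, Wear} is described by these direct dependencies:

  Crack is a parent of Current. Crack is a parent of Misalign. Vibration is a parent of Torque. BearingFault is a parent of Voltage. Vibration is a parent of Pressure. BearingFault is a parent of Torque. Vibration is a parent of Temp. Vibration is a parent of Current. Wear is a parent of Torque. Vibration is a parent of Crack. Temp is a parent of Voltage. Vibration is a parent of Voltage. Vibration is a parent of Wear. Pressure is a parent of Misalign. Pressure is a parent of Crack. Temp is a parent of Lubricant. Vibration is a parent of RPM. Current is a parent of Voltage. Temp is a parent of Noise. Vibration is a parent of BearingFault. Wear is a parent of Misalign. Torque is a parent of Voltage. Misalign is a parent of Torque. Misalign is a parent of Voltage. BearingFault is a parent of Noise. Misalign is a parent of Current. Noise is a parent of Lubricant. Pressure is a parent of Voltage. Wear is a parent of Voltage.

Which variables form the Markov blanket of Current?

Pa(Current) = {Crack, Misalign, Vibration}.
Children of Current: Voltage.
Other parents of Current's children:
  Voltage: BearingFault, Misalign, Pressure, Temp, Torque, Vibration, Wear
MB(Current) = {BearingFault, Crack, Misalign, Pressure, Temp, Torque, Vibration, Voltage, Wear}.

{BearingFault, Crack, Misalign, Pressure, Temp, Torque, Vibration, Voltage, Wear}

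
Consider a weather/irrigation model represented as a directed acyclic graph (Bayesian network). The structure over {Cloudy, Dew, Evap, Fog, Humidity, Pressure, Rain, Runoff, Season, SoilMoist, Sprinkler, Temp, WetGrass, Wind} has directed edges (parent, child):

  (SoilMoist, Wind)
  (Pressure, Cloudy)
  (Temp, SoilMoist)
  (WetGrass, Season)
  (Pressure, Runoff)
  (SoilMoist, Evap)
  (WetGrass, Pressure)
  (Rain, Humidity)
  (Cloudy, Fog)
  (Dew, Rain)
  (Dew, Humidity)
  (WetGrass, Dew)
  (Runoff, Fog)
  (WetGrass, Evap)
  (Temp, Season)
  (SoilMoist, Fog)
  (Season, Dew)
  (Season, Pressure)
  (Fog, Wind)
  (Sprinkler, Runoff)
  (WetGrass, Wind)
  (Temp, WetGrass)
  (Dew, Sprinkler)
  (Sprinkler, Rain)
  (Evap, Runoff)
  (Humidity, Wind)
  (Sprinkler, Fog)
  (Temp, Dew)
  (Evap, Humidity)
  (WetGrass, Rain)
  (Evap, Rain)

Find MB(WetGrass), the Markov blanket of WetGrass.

{Dew, Evap, Fog, Humidity, Pressure, Rain, Season, SoilMoist, Sprinkler, Temp, Wind}

Pa(WetGrass) = {Temp}.
Children of WetGrass: Dew, Evap, Pressure, Rain, Season, Wind.
Parents of each child, excluding WetGrass:
  Season: Temp
  Evap: SoilMoist
  Dew: Season, Temp
  Pressure: Season
  Rain: Dew, Evap, Sprinkler
  Wind: Fog, Humidity, SoilMoist
Union: {Temp} ∪ {Dew, Evap, Pressure, Rain, Season, Wind} ∪ {Dew, Evap, Fog, Humidity, Season, SoilMoist, Sprinkler, Temp} = {Dew, Evap, Fog, Humidity, Pressure, Rain, Season, SoilMoist, Sprinkler, Temp, Wind}.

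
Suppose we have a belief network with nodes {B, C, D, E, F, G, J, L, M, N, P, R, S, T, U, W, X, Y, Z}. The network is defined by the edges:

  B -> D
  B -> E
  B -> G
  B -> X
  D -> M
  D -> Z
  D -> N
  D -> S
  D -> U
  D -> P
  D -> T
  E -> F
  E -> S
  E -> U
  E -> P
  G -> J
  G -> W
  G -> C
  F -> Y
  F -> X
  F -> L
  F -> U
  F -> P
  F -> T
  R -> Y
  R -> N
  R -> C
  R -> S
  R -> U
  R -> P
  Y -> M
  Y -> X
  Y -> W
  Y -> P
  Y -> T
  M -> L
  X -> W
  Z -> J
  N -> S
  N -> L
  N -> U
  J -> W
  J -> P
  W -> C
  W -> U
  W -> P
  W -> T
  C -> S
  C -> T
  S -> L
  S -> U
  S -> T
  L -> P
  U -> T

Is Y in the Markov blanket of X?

Yes

Y is a parent of X.
So Y ∈ MB(X).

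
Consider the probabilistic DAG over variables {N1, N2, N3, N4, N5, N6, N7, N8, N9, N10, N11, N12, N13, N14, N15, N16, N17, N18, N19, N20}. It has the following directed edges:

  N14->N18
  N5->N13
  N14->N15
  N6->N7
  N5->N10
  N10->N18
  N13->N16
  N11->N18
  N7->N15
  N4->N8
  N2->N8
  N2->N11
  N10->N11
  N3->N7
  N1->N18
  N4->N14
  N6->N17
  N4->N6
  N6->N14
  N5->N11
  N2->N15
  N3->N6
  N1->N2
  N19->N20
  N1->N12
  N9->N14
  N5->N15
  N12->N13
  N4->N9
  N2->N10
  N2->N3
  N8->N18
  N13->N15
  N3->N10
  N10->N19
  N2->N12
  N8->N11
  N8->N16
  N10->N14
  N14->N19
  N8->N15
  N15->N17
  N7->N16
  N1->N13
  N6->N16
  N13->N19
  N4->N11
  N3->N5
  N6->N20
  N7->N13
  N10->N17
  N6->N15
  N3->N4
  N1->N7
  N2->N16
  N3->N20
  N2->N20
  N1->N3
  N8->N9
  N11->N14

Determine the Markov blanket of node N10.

The Markov blanket of a node is its parents, its children, and the other parents of its children.
N10's parents: N2, N3, N5.
Ch(N10) = {N11, N14, N17, N18, N19}.
For each child, the remaining parents (spouses of N10):
  parents(N11) \ {N10} = {N2, N4, N5, N8}.
  parents(N14) \ {N10} = {N4, N6, N9, N11}.
  parents(N17) \ {N10} = {N6, N15}.
  N18's other parents are N1, N8, N11, N14.
  N19 also has parents N13, N14.
MB(N10) = {N1, N2, N3, N4, N5, N6, N8, N9, N11, N13, N14, N15, N17, N18, N19}.

{N1, N2, N3, N4, N5, N6, N8, N9, N11, N13, N14, N15, N17, N18, N19}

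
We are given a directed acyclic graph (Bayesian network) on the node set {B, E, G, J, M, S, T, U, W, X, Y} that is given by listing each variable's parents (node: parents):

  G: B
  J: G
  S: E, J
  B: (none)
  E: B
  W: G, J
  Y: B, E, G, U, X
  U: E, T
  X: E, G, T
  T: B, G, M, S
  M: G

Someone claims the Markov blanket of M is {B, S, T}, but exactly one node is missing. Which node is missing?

M's parents: G.
Children of M: T.
Parents of each child, excluding M:
  T's other parents are B, G, S.
MB(M) = {B, G, S, T}.
Comparing with the claimed set, G is missing.

G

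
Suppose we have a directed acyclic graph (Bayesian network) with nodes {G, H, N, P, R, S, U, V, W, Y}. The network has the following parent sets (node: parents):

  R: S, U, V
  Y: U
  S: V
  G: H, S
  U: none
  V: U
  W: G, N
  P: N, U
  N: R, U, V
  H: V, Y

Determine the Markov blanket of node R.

{N, S, U, V}

By definition, MB(R) is built from R's parents, R's children, and the co-parents of R.
R's parents: S, U, V.
Children of R: N.
Parents of each child, excluding R:
  parents(N) \ {R} = {U, V}.
So the Markov blanket of R is {N, S, U, V}.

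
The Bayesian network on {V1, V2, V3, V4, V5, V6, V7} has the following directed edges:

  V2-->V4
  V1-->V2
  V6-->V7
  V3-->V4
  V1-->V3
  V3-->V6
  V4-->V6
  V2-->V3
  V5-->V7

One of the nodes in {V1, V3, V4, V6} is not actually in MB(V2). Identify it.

V6

Pa(V2) = {V1}.
Ch(V2) = {V3, V4}.
Co-parents of V2 (other parents of its children):
  V3: V1
  V4: V3
MB(V2) = {V1, V3, V4}.
V6 is neither a parent, child, nor co-parent of V2, so it does not belong.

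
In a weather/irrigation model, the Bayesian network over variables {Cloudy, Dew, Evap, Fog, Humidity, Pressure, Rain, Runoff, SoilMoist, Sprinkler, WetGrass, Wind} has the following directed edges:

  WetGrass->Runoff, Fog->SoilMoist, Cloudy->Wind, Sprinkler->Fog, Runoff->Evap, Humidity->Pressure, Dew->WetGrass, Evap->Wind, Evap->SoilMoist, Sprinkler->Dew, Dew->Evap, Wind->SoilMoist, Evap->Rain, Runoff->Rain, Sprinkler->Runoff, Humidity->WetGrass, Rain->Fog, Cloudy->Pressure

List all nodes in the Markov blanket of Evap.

Evap has parents Dew, Runoff.
Children of Evap: Rain, SoilMoist, Wind.
Other parents of Evap's children:
  Wind: Cloudy
  Rain: Runoff
  SoilMoist: Fog, Wind
So the Markov blanket of Evap is {Cloudy, Dew, Fog, Rain, Runoff, SoilMoist, Wind}.

{Cloudy, Dew, Fog, Rain, Runoff, SoilMoist, Wind}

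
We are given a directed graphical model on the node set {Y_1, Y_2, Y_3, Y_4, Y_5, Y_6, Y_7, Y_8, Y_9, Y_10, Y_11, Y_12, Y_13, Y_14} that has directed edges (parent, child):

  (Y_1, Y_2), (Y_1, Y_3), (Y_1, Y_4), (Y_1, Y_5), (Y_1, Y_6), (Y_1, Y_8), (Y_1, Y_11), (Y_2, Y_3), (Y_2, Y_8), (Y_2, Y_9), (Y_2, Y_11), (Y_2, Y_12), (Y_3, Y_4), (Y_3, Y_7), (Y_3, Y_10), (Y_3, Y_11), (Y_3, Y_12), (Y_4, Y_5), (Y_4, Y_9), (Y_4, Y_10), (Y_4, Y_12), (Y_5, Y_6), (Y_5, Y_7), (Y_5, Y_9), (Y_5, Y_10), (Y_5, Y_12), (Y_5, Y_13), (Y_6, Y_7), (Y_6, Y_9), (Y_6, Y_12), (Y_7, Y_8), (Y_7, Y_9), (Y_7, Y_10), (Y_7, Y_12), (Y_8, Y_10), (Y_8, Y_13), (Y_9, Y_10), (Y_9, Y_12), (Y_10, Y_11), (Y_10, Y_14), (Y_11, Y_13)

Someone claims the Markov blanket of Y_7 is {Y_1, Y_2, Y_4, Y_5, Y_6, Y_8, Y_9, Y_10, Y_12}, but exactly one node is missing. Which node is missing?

Y_3

Y_7's parents: Y_3, Y_5, Y_6.
Y_7 has children Y_8, Y_9, Y_10, Y_12.
Parents of each child, excluding Y_7:
  Y_8: Y_1, Y_2
  Y_9: Y_2, Y_4, Y_5, Y_6
  Y_10: Y_3, Y_4, Y_5, Y_8, Y_9
  Y_12: Y_2, Y_3, Y_4, Y_5, Y_6, Y_9
MB(Y_7) = {Y_1, Y_2, Y_3, Y_4, Y_5, Y_6, Y_8, Y_9, Y_10, Y_12}.
Comparing with the claimed set, Y_3 is missing.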